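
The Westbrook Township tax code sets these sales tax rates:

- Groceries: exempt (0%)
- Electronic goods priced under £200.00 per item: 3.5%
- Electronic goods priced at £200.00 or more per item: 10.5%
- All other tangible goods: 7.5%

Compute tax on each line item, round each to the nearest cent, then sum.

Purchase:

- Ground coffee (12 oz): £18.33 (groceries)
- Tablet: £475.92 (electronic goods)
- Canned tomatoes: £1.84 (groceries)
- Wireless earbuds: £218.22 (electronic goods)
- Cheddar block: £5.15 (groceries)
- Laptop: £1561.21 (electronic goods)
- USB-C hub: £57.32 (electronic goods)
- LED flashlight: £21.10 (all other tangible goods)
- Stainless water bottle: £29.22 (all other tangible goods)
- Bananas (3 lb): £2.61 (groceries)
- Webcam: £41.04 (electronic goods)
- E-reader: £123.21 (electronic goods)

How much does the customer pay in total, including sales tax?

£2803.51

Ground coffee (12 oz) £18.33: groceries → 0% → £0.00
Tablet £475.92: electronic goods, £200.00 or more → 10.5% → £49.97
Canned tomatoes £1.84: groceries → 0% → £0.00
Wireless earbuds £218.22: electronic goods, £200.00 or more → 10.5% → £22.91
Cheddar block £5.15: groceries → 0% → £0.00
Laptop £1561.21: electronic goods, £200.00 or more → 10.5% → £163.93
USB-C hub £57.32: electronic goods, under £200.00 → 3.5% → £2.01
LED flashlight £21.10: all other tangible goods → 7.5% → £1.58
Stainless water bottle £29.22: all other tangible goods → 7.5% → £2.19
Bananas (3 lb) £2.61: groceries → 0% → £0.00
Webcam £41.04: electronic goods, under £200.00 → 3.5% → £1.44
E-reader £123.21: electronic goods, under £200.00 → 3.5% → £4.31
Subtotal = £2555.17; tax = £248.34; total due = £2803.51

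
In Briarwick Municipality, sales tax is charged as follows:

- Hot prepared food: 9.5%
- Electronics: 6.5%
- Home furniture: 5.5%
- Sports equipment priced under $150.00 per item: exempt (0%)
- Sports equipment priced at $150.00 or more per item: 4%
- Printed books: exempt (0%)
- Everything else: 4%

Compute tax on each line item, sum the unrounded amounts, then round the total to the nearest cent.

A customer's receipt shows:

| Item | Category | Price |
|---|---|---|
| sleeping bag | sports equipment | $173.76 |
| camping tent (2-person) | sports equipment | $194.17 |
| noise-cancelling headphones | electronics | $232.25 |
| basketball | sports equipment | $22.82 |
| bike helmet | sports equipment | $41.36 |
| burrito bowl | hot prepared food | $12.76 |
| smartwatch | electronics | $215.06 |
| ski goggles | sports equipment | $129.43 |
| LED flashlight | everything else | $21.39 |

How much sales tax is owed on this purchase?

$45.86

Sleeping bag $173.76: sports equipment, $150.00 or more → 4% → $6.9504
Camping tent (2-person) $194.17: sports equipment, $150.00 or more → 4% → $7.7668
Noise-cancelling headphones $232.25: electronics → 6.5% → $15.09625
Basketball $22.82: sports equipment, under $150.00 → 0% → $0.00
Bike helmet $41.36: sports equipment, under $150.00 → 0% → $0.00
Burrito bowl $12.76: hot prepared food → 9.5% → $1.2122
Smartwatch $215.06: electronics → 6.5% → $13.9789
Ski goggles $129.43: sports equipment, under $150.00 → 0% → $0.00
LED flashlight $21.39: everything else → 4% → $0.8556
Unrounded tax sum = $45.86015 → $45.86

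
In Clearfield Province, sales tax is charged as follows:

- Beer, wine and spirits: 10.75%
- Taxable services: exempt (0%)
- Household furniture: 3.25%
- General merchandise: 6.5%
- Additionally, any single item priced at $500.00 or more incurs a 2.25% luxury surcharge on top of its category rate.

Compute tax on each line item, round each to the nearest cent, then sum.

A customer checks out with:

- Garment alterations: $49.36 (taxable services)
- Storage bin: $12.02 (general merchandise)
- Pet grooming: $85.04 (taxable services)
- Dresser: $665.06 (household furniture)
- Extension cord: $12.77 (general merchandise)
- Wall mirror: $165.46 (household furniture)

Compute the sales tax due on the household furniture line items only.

Dresser $665.06: household furniture → 3.25% + 2.25% surcharge = 5.5% → $36.58
Wall mirror $165.46: household furniture → 3.25% → $5.38
Tax on household furniture = $36.58 + $5.38 = $41.96

$41.96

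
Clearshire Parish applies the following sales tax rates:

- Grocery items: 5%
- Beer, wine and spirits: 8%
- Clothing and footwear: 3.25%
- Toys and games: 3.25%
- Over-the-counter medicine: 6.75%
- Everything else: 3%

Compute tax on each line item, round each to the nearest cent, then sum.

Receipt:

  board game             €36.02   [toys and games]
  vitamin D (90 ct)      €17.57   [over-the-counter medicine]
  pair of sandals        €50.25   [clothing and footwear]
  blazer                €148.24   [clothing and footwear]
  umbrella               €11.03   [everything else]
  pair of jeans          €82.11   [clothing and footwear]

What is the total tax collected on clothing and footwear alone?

€9.12

Pair of sandals €50.25: clothing and footwear → 3.25% → €1.63
Blazer €148.24: clothing and footwear → 3.25% → €4.82
Pair of jeans €82.11: clothing and footwear → 3.25% → €2.67
Tax on clothing and footwear = €1.63 + €4.82 + €2.67 = €9.12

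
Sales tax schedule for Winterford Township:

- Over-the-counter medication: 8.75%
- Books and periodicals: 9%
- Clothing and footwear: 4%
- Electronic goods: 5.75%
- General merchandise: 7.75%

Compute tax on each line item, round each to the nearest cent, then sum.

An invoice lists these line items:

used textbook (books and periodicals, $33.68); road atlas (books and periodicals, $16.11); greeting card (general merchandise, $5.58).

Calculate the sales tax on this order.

$4.91

Used textbook $33.68: books and periodicals → 9% → $3.03
Road atlas $16.11: books and periodicals → 9% → $1.45
Greeting card $5.58: general merchandise → 7.75% → $0.43
Total tax = $3.03 + $1.45 + $0.43 = $4.91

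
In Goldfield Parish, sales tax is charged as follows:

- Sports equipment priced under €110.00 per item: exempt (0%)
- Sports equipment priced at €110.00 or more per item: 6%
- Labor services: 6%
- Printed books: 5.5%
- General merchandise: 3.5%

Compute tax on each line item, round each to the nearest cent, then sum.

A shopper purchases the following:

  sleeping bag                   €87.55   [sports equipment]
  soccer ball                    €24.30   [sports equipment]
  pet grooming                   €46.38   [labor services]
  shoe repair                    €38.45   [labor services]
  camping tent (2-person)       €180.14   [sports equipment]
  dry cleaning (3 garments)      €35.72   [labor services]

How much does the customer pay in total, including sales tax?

Sleeping bag €87.55: sports equipment, under €110.00 → 0% → €0.00
Soccer ball €24.30: sports equipment, under €110.00 → 0% → €0.00
Pet grooming €46.38: labor services → 6% → €2.78
Shoe repair €38.45: labor services → 6% → €2.31
Camping tent (2-person) €180.14: sports equipment, €110.00 or more → 6% → €10.81
Dry cleaning (3 garments) €35.72: labor services → 6% → €2.14
Subtotal = €412.54; tax = €18.04; total due = €430.58

€430.58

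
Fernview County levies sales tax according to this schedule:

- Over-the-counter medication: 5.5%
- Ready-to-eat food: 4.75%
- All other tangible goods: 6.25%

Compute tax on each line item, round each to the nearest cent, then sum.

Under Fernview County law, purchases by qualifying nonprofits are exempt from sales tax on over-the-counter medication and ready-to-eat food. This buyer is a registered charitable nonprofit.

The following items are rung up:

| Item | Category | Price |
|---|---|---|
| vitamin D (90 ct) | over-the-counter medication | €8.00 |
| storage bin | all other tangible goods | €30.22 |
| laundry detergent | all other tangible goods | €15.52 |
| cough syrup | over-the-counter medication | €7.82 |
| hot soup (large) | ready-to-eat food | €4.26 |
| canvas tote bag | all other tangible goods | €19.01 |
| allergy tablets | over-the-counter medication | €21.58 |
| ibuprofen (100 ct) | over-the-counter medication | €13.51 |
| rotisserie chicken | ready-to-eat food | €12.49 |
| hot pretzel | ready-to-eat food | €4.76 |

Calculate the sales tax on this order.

€4.05

Vitamin D (90 ct) €8.00: over-the-counter medication, buyer-exempt → 0% → €0.00
Storage bin €30.22: all other tangible goods → 6.25% → €1.89
Laundry detergent €15.52: all other tangible goods → 6.25% → €0.97
Cough syrup €7.82: over-the-counter medication, buyer-exempt → 0% → €0.00
Hot soup (large) €4.26: ready-to-eat food, buyer-exempt → 0% → €0.00
Canvas tote bag €19.01: all other tangible goods → 6.25% → €1.19
Allergy tablets €21.58: over-the-counter medication, buyer-exempt → 0% → €0.00
Ibuprofen (100 ct) €13.51: over-the-counter medication, buyer-exempt → 0% → €0.00
Rotisserie chicken €12.49: ready-to-eat food, buyer-exempt → 0% → €0.00
Hot pretzel €4.76: ready-to-eat food, buyer-exempt → 0% → €0.00
Total tax = €1.89 + €0.97 + €1.19 = €4.05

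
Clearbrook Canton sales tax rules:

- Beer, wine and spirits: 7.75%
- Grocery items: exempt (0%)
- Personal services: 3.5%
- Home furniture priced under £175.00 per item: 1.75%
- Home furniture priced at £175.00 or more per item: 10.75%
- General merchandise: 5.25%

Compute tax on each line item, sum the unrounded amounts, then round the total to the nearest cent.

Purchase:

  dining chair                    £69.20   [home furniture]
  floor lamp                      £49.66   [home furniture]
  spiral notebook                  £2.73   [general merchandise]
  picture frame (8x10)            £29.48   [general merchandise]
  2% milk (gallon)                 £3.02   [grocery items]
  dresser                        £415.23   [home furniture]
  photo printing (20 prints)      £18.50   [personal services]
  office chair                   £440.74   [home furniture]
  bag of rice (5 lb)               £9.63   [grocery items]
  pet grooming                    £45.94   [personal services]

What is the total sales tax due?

Dining chair £69.20: home furniture, under £175.00 → 1.75% → £1.211
Floor lamp £49.66: home furniture, under £175.00 → 1.75% → £0.86905
Spiral notebook £2.73: general merchandise → 5.25% → £0.143325
Picture frame (8x10) £29.48: general merchandise → 5.25% → £1.5477
2% milk (gallon) £3.02: grocery items → 0% → £0.00
Dresser £415.23: home furniture, £175.00 or more → 10.75% → £44.637225
Photo printing (20 prints) £18.50: personal services → 3.5% → £0.6475
Office chair £440.74: home furniture, £175.00 or more → 10.75% → £47.37955
Bag of rice (5 lb) £9.63: grocery items → 0% → £0.00
Pet grooming £45.94: personal services → 3.5% → £1.6079
Unrounded tax sum = £98.04325 → £98.04

£98.04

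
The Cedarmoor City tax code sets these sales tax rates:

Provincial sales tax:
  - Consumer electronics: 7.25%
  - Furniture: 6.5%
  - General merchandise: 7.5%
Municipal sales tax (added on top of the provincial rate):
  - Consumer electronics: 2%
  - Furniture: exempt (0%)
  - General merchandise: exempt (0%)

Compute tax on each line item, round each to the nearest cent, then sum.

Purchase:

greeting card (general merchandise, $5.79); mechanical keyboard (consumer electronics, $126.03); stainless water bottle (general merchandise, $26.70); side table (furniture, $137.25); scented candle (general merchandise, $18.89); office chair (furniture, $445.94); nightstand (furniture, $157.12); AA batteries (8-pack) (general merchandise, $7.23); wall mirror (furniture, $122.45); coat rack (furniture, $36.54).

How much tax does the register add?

Greeting card $5.79: general merchandise → 7.5% + 0% municipal = 7.5% → $0.43
Mechanical keyboard $126.03: consumer electronics → 7.25% + 2% municipal = 9.25% → $11.66
Stainless water bottle $26.70: general merchandise → 7.5% + 0% municipal = 7.5% → $2.00
Side table $137.25: furniture → 6.5% + 0% municipal = 6.5% → $8.92
Scented candle $18.89: general merchandise → 7.5% + 0% municipal = 7.5% → $1.42
Office chair $445.94: furniture → 6.5% + 0% municipal = 6.5% → $28.99
Nightstand $157.12: furniture → 6.5% + 0% municipal = 6.5% → $10.21
AA batteries (8-pack) $7.23: general merchandise → 7.5% + 0% municipal = 7.5% → $0.54
Wall mirror $122.45: furniture → 6.5% + 0% municipal = 6.5% → $7.96
Coat rack $36.54: furniture → 6.5% + 0% municipal = 6.5% → $2.38
Total tax = $0.43 + $11.66 + $2.00 + $8.92 + $1.42 + $28.99 + $10.21 + $0.54 + $7.96 + $2.38 = $74.51

$74.51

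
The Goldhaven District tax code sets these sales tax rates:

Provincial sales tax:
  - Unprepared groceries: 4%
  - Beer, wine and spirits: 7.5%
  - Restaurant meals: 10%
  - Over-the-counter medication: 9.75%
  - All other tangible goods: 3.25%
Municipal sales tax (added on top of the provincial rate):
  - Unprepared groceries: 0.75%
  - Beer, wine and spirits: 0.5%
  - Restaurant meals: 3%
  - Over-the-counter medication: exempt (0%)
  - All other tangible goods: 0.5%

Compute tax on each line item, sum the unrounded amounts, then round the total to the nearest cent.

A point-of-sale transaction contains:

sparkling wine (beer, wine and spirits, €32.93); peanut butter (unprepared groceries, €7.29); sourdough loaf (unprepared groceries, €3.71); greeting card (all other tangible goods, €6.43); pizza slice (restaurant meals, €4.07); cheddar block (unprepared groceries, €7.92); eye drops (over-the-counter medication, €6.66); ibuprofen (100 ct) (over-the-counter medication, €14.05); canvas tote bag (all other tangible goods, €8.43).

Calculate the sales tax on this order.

Sparkling wine €32.93: beer, wine and spirits → 7.5% + 0.5% municipal = 8% → €2.6344
Peanut butter €7.29: unprepared groceries → 4% + 0.75% municipal = 4.75% → €0.346275
Sourdough loaf €3.71: unprepared groceries → 4% + 0.75% municipal = 4.75% → €0.176225
Greeting card €6.43: all other tangible goods → 3.25% + 0.5% municipal = 3.75% → €0.241125
Pizza slice €4.07: restaurant meals → 10% + 3% municipal = 13% → €0.5291
Cheddar block €7.92: unprepared groceries → 4% + 0.75% municipal = 4.75% → €0.3762
Eye drops €6.66: over-the-counter medication → 9.75% + 0% municipal = 9.75% → €0.64935
Ibuprofen (100 ct) €14.05: over-the-counter medication → 9.75% + 0% municipal = 9.75% → €1.369875
Canvas tote bag €8.43: all other tangible goods → 3.25% + 0.5% municipal = 3.75% → €0.316125
Unrounded tax sum = €6.638675 → €6.64

€6.64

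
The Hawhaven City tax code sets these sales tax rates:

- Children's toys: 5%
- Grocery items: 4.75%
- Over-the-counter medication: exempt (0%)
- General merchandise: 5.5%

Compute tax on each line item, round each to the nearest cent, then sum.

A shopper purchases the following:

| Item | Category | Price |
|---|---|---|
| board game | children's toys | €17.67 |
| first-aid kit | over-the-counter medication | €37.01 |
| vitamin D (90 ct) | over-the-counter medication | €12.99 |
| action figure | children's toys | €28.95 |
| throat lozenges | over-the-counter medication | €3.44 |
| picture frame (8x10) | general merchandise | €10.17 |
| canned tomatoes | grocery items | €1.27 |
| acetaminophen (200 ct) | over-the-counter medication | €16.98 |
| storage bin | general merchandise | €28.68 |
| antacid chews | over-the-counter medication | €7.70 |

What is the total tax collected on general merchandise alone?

Picture frame (8x10) €10.17: general merchandise → 5.5% → €0.56
Storage bin €28.68: general merchandise → 5.5% → €1.58
Tax on general merchandise = €0.56 + €1.58 = €2.14

€2.14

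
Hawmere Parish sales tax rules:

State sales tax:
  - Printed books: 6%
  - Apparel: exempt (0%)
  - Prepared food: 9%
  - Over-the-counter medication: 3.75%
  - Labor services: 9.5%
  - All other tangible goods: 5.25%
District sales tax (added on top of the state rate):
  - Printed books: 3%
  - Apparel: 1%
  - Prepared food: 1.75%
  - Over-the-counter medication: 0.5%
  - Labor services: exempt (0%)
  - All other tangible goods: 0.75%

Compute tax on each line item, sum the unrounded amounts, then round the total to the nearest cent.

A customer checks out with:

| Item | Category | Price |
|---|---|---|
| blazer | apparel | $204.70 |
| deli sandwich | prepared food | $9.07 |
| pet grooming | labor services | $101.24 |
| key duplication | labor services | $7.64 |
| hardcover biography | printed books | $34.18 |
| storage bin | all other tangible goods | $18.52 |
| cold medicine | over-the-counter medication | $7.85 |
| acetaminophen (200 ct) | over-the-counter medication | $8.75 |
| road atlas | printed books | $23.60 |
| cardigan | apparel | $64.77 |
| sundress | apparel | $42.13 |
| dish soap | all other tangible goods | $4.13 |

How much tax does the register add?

$21.70

Blazer $204.70: apparel → 0% + 1% district = 1% → $2.047
Deli sandwich $9.07: prepared food → 9% + 1.75% district = 10.75% → $0.975025
Pet grooming $101.24: labor services → 9.5% + 0% district = 9.5% → $9.6178
Key duplication $7.64: labor services → 9.5% + 0% district = 9.5% → $0.7258
Hardcover biography $34.18: printed books → 6% + 3% district = 9% → $3.0762
Storage bin $18.52: all other tangible goods → 5.25% + 0.75% district = 6% → $1.1112
Cold medicine $7.85: over-the-counter medication → 3.75% + 0.5% district = 4.25% → $0.333625
Acetaminophen (200 ct) $8.75: over-the-counter medication → 3.75% + 0.5% district = 4.25% → $0.371875
Road atlas $23.60: printed books → 6% + 3% district = 9% → $2.124
Cardigan $64.77: apparel → 0% + 1% district = 1% → $0.6477
Sundress $42.13: apparel → 0% + 1% district = 1% → $0.4213
Dish soap $4.13: all other tangible goods → 5.25% + 0.75% district = 6% → $0.2478
Unrounded tax sum = $21.699325 → $21.70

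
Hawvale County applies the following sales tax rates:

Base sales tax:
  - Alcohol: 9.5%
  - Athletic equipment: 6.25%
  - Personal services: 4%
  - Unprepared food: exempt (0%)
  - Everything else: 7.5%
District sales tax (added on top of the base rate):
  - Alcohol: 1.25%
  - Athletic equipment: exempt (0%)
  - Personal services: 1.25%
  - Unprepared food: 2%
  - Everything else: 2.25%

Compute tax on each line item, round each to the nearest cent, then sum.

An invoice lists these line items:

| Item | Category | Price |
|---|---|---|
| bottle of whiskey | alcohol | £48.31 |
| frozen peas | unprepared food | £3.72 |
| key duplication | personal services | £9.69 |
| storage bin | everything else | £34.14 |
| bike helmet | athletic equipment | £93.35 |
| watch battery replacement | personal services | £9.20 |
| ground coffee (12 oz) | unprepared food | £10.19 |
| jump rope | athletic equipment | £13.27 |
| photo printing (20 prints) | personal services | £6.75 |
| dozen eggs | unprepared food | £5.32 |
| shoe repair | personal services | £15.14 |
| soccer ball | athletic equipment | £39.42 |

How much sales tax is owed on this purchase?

Bottle of whiskey £48.31: alcohol → 9.5% + 1.25% district = 10.75% → £5.19
Frozen peas £3.72: unprepared food → 0% + 2% district = 2% → £0.07
Key duplication £9.69: personal services → 4% + 1.25% district = 5.25% → £0.51
Storage bin £34.14: everything else → 7.5% + 2.25% district = 9.75% → £3.33
Bike helmet £93.35: athletic equipment → 6.25% + 0% district = 6.25% → £5.83
Watch battery replacement £9.20: personal services → 4% + 1.25% district = 5.25% → £0.48
Ground coffee (12 oz) £10.19: unprepared food → 0% + 2% district = 2% → £0.20
Jump rope £13.27: athletic equipment → 6.25% + 0% district = 6.25% → £0.83
Photo printing (20 prints) £6.75: personal services → 4% + 1.25% district = 5.25% → £0.35
Dozen eggs £5.32: unprepared food → 0% + 2% district = 2% → £0.11
Shoe repair £15.14: personal services → 4% + 1.25% district = 5.25% → £0.79
Soccer ball £39.42: athletic equipment → 6.25% + 0% district = 6.25% → £2.46
Total tax = £5.19 + £0.07 + £0.51 + £3.33 + £5.83 + £0.48 + £0.20 + £0.83 + £0.35 + £0.11 + £0.79 + £2.46 = £20.15

£20.15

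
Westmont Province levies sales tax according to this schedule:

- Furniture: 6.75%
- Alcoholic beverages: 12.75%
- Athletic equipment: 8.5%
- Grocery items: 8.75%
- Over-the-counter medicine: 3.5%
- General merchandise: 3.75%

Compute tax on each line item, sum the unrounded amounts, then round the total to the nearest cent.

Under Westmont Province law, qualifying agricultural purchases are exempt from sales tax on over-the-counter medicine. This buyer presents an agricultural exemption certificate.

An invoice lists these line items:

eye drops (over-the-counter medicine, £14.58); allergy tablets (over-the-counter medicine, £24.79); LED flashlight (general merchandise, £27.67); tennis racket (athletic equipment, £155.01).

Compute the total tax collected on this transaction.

£14.21

Eye drops £14.58: over-the-counter medicine, buyer-exempt → 0% → £0.00
Allergy tablets £24.79: over-the-counter medicine, buyer-exempt → 0% → £0.00
LED flashlight £27.67: general merchandise → 3.75% → £1.037625
Tennis racket £155.01: athletic equipment → 8.5% → £13.17585
Unrounded tax sum = £14.213475 → £14.21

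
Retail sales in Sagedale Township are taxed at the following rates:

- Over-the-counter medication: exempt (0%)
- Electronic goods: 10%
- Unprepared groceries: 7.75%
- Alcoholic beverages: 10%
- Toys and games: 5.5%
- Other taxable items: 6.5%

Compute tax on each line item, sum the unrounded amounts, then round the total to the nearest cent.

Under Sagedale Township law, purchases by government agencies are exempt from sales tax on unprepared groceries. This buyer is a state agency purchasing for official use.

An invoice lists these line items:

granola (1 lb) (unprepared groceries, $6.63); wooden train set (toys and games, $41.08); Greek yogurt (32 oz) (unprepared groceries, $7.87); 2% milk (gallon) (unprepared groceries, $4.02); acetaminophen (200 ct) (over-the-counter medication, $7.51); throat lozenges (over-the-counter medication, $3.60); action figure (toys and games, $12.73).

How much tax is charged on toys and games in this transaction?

Wooden train set $41.08: toys and games → 5.5% → $2.2594
Action figure $12.73: toys and games → 5.5% → $0.70015
Tax on toys and games: unrounded sum = $2.95955 → $2.96

$2.96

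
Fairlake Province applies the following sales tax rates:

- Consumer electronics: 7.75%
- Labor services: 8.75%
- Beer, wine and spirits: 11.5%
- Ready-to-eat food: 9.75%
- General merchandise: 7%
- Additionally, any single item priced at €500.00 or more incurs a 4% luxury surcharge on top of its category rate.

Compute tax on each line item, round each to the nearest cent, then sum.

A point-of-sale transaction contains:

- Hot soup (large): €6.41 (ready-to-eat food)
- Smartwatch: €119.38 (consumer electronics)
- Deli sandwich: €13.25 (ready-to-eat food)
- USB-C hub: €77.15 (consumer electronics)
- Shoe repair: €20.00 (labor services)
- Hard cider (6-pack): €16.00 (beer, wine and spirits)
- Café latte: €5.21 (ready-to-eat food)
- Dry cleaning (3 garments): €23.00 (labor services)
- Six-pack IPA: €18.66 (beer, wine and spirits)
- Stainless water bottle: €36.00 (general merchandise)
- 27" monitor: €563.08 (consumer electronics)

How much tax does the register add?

Hot soup (large) €6.41: ready-to-eat food → 9.75% → €0.62
Smartwatch €119.38: consumer electronics → 7.75% → €9.25
Deli sandwich €13.25: ready-to-eat food → 9.75% → €1.29
USB-C hub €77.15: consumer electronics → 7.75% → €5.98
Shoe repair €20.00: labor services → 8.75% → €1.75
Hard cider (6-pack) €16.00: beer, wine and spirits → 11.5% → €1.84
Café latte €5.21: ready-to-eat food → 9.75% → €0.51
Dry cleaning (3 garments) €23.00: labor services → 8.75% → €2.01
Six-pack IPA €18.66: beer, wine and spirits → 11.5% → €2.15
Stainless water bottle €36.00: general merchandise → 7% → €2.52
27" monitor €563.08: consumer electronics → 7.75% + 4% surcharge = 11.75% → €66.16
Total tax = €0.62 + €9.25 + €1.29 + €5.98 + €1.75 + €1.84 + €0.51 + €2.01 + €2.15 + €2.52 + €66.16 = €94.08

€94.08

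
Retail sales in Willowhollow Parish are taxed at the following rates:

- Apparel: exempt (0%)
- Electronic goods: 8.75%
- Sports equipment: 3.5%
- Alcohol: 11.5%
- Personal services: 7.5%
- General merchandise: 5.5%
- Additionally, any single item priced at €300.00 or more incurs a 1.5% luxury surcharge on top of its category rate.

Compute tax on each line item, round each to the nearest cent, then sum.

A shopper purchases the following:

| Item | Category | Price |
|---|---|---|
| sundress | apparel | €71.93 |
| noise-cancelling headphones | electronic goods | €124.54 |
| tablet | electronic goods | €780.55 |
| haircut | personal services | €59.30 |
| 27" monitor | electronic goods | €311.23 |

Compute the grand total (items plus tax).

Sundress €71.93: apparel → 0% → €0.00
Noise-cancelling headphones €124.54: electronic goods → 8.75% → €10.90
Tablet €780.55: electronic goods → 8.75% + 1.5% surcharge = 10.25% → €80.01
Haircut €59.30: personal services → 7.5% → €4.45
27" monitor €311.23: electronic goods → 8.75% + 1.5% surcharge = 10.25% → €31.90
Subtotal = €1347.55; tax = €127.26; total due = €1474.81

€1474.81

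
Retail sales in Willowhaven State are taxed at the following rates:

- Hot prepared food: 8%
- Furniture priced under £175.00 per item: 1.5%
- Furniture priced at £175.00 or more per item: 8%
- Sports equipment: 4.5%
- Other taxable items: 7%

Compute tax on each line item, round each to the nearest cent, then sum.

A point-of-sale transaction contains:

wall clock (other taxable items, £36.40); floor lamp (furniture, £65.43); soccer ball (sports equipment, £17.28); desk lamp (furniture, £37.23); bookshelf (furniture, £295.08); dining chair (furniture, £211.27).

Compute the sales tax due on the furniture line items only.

£42.05

Floor lamp £65.43: furniture, under £175.00 → 1.5% → £0.98
Desk lamp £37.23: furniture, under £175.00 → 1.5% → £0.56
Bookshelf £295.08: furniture, £175.00 or more → 8% → £23.61
Dining chair £211.27: furniture, £175.00 or more → 8% → £16.90
Tax on furniture = £0.98 + £0.56 + £23.61 + £16.90 = £42.05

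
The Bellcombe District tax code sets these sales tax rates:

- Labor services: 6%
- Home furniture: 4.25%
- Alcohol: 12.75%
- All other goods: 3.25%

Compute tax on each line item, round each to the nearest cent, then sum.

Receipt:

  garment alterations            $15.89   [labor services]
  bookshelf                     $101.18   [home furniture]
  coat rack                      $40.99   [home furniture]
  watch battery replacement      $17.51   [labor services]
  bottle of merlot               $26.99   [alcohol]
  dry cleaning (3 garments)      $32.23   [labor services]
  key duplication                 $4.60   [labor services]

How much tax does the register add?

$13.69

Garment alterations $15.89: labor services → 6% → $0.95
Bookshelf $101.18: home furniture → 4.25% → $4.30
Coat rack $40.99: home furniture → 4.25% → $1.74
Watch battery replacement $17.51: labor services → 6% → $1.05
Bottle of merlot $26.99: alcohol → 12.75% → $3.44
Dry cleaning (3 garments) $32.23: labor services → 6% → $1.93
Key duplication $4.60: labor services → 6% → $0.28
Total tax = $0.95 + $4.30 + $1.74 + $1.05 + $3.44 + $1.93 + $0.28 = $13.69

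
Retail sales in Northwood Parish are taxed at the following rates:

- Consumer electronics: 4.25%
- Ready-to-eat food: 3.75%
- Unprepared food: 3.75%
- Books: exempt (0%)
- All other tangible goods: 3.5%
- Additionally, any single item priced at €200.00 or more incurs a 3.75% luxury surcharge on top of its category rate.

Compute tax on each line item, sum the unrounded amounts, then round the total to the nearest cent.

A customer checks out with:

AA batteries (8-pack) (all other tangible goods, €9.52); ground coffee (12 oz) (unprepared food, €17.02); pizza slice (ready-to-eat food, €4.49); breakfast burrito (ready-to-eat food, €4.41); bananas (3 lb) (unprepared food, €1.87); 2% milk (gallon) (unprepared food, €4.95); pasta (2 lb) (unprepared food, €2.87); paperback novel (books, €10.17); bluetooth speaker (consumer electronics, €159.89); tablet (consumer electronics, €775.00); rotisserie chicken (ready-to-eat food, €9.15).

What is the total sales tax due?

AA batteries (8-pack) €9.52: all other tangible goods → 3.5% → €0.3332
Ground coffee (12 oz) €17.02: unprepared food → 3.75% → €0.63825
Pizza slice €4.49: ready-to-eat food → 3.75% → €0.168375
Breakfast burrito €4.41: ready-to-eat food → 3.75% → €0.165375
Bananas (3 lb) €1.87: unprepared food → 3.75% → €0.070125
2% milk (gallon) €4.95: unprepared food → 3.75% → €0.185625
Pasta (2 lb) €2.87: unprepared food → 3.75% → €0.107625
Paperback novel €10.17: books → 0% → €0.00
Bluetooth speaker €159.89: consumer electronics → 4.25% → €6.795325
Tablet €775.00: consumer electronics → 4.25% + 3.75% surcharge = 8% → €62.00
Rotisserie chicken €9.15: ready-to-eat food → 3.75% → €0.343125
Unrounded tax sum = €70.807025 → €70.81

€70.81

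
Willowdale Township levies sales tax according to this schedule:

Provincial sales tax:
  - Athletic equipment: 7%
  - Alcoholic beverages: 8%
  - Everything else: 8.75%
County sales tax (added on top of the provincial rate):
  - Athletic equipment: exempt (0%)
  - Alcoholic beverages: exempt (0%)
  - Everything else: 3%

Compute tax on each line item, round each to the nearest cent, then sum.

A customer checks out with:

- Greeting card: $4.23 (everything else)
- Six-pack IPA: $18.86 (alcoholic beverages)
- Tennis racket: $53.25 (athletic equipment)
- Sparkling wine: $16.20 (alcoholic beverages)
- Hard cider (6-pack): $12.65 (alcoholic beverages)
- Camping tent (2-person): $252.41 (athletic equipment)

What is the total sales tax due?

Greeting card $4.23: everything else → 8.75% + 3% county = 11.75% → $0.50
Six-pack IPA $18.86: alcoholic beverages → 8% + 0% county = 8% → $1.51
Tennis racket $53.25: athletic equipment → 7% + 0% county = 7% → $3.73
Sparkling wine $16.20: alcoholic beverages → 8% + 0% county = 8% → $1.30
Hard cider (6-pack) $12.65: alcoholic beverages → 8% + 0% county = 8% → $1.01
Camping tent (2-person) $252.41: athletic equipment → 7% + 0% county = 7% → $17.67
Total tax = $0.50 + $1.51 + $3.73 + $1.30 + $1.01 + $17.67 = $25.72

$25.72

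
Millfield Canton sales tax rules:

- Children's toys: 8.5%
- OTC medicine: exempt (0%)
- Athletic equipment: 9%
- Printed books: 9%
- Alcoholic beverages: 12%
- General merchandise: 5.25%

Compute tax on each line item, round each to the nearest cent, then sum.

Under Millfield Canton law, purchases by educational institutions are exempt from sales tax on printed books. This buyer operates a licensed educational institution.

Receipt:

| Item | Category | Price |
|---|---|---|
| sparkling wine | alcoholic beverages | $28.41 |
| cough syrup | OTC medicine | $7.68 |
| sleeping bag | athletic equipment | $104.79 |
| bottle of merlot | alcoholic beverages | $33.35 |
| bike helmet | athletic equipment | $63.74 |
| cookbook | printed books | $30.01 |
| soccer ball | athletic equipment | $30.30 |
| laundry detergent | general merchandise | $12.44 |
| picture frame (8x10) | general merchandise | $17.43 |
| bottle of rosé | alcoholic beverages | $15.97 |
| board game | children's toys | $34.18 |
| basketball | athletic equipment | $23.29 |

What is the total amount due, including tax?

$435.40

Sparkling wine $28.41: alcoholic beverages → 12% → $3.41
Cough syrup $7.68: OTC medicine → 0% → $0.00
Sleeping bag $104.79: athletic equipment → 9% → $9.43
Bottle of merlot $33.35: alcoholic beverages → 12% → $4.00
Bike helmet $63.74: athletic equipment → 9% → $5.74
Cookbook $30.01: printed books, buyer-exempt → 0% → $0.00
Soccer ball $30.30: athletic equipment → 9% → $2.73
Laundry detergent $12.44: general merchandise → 5.25% → $0.65
Picture frame (8x10) $17.43: general merchandise → 5.25% → $0.92
Bottle of rosé $15.97: alcoholic beverages → 12% → $1.92
Board game $34.18: children's toys → 8.5% → $2.91
Basketball $23.29: athletic equipment → 9% → $2.10
Subtotal = $401.59; tax = $33.81; total due = $435.40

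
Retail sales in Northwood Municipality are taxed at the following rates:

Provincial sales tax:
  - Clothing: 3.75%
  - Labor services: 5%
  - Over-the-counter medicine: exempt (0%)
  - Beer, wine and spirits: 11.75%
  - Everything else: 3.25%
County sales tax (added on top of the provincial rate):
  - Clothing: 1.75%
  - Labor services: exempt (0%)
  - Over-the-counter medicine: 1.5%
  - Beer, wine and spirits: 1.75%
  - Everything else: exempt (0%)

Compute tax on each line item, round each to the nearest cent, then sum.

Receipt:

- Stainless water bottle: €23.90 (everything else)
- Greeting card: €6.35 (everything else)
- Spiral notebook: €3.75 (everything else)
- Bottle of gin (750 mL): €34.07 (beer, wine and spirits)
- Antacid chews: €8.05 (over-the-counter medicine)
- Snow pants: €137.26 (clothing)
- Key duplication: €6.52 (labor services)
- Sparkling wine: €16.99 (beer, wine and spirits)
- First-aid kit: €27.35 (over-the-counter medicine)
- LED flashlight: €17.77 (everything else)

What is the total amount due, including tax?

Stainless water bottle €23.90: everything else → 3.25% + 0% county = 3.25% → €0.78
Greeting card €6.35: everything else → 3.25% + 0% county = 3.25% → €0.21
Spiral notebook €3.75: everything else → 3.25% + 0% county = 3.25% → €0.12
Bottle of gin (750 mL) €34.07: beer, wine and spirits → 11.75% + 1.75% county = 13.5% → €4.60
Antacid chews €8.05: over-the-counter medicine → 0% + 1.5% county = 1.5% → €0.12
Snow pants €137.26: clothing → 3.75% + 1.75% county = 5.5% → €7.55
Key duplication €6.52: labor services → 5% + 0% county = 5% → €0.33
Sparkling wine €16.99: beer, wine and spirits → 11.75% + 1.75% county = 13.5% → €2.29
First-aid kit €27.35: over-the-counter medicine → 0% + 1.5% county = 1.5% → €0.41
LED flashlight €17.77: everything else → 3.25% + 0% county = 3.25% → €0.58
Subtotal = €282.01; tax = €16.99; total due = €299.00

€299.00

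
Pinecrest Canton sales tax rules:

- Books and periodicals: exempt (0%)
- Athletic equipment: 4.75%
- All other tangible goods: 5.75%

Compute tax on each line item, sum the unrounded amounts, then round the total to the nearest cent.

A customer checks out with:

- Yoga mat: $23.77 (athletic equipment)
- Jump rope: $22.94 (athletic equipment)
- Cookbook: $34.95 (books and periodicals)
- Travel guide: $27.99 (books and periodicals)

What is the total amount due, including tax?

Yoga mat $23.77: athletic equipment → 4.75% → $1.129075
Jump rope $22.94: athletic equipment → 4.75% → $1.08965
Cookbook $34.95: books and periodicals → 0% → $0.00
Travel guide $27.99: books and periodicals → 0% → $0.00
Subtotal = $109.65; unrounded tax = $2.218725 → $2.22; total due = $111.87

$111.87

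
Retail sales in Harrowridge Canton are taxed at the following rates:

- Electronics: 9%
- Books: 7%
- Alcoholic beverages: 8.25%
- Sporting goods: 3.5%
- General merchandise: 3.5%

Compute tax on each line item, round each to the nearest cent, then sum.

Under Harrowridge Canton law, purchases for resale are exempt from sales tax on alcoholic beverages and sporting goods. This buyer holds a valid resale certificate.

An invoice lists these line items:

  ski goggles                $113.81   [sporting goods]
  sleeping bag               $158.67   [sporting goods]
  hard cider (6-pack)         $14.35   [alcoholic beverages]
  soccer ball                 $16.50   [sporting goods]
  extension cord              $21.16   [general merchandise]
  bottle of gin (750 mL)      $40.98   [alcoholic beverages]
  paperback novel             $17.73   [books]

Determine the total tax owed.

Ski goggles $113.81: sporting goods, buyer-exempt → 0% → $0.00
Sleeping bag $158.67: sporting goods, buyer-exempt → 0% → $0.00
Hard cider (6-pack) $14.35: alcoholic beverages, buyer-exempt → 0% → $0.00
Soccer ball $16.50: sporting goods, buyer-exempt → 0% → $0.00
Extension cord $21.16: general merchandise → 3.5% → $0.74
Bottle of gin (750 mL) $40.98: alcoholic beverages, buyer-exempt → 0% → $0.00
Paperback novel $17.73: books → 7% → $1.24
Total tax = $0.74 + $1.24 = $1.98

$1.98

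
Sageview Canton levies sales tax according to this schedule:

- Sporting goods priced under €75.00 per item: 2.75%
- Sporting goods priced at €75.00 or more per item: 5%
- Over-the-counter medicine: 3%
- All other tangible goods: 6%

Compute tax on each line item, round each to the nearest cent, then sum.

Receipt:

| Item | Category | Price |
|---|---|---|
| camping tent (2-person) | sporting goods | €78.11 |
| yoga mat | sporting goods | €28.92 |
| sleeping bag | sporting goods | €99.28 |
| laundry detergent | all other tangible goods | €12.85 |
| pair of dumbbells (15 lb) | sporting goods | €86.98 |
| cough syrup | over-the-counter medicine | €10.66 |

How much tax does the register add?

€15.11

Camping tent (2-person) €78.11: sporting goods, €75.00 or more → 5% → €3.91
Yoga mat €28.92: sporting goods, under €75.00 → 2.75% → €0.80
Sleeping bag €99.28: sporting goods, €75.00 or more → 5% → €4.96
Laundry detergent €12.85: all other tangible goods → 6% → €0.77
Pair of dumbbells (15 lb) €86.98: sporting goods, €75.00 or more → 5% → €4.35
Cough syrup €10.66: over-the-counter medicine → 3% → €0.32
Total tax = €3.91 + €0.80 + €4.96 + €0.77 + €4.35 + €0.32 = €15.11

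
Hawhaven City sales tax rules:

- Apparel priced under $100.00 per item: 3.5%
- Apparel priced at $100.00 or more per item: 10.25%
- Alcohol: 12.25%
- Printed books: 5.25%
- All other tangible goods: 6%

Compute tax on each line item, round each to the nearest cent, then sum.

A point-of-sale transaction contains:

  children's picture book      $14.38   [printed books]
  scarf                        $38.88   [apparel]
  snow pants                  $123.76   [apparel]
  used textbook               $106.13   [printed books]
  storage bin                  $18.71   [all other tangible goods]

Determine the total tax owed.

Children's picture book $14.38: printed books → 5.25% → $0.75
Scarf $38.88: apparel, under $100.00 → 3.5% → $1.36
Snow pants $123.76: apparel, $100.00 or more → 10.25% → $12.69
Used textbook $106.13: printed books → 5.25% → $5.57
Storage bin $18.71: all other tangible goods → 6% → $1.12
Total tax = $0.75 + $1.36 + $12.69 + $5.57 + $1.12 = $21.49

$21.49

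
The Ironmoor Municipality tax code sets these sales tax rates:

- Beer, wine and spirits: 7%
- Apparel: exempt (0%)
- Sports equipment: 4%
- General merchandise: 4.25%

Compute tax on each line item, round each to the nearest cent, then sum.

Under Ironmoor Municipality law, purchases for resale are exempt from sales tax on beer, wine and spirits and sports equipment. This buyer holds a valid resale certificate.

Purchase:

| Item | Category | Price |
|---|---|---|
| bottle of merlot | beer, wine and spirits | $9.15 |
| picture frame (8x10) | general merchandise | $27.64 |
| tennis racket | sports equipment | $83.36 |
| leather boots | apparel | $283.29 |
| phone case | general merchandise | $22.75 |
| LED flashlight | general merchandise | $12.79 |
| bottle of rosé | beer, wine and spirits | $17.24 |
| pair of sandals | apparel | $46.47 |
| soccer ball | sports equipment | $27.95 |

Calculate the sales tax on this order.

Bottle of merlot $9.15: beer, wine and spirits, buyer-exempt → 0% → $0.00
Picture frame (8x10) $27.64: general merchandise → 4.25% → $1.17
Tennis racket $83.36: sports equipment, buyer-exempt → 0% → $0.00
Leather boots $283.29: apparel → 0% → $0.00
Phone case $22.75: general merchandise → 4.25% → $0.97
LED flashlight $12.79: general merchandise → 4.25% → $0.54
Bottle of rosé $17.24: beer, wine and spirits, buyer-exempt → 0% → $0.00
Pair of sandals $46.47: apparel → 0% → $0.00
Soccer ball $27.95: sports equipment, buyer-exempt → 0% → $0.00
Total tax = $1.17 + $0.97 + $0.54 = $2.68

$2.68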